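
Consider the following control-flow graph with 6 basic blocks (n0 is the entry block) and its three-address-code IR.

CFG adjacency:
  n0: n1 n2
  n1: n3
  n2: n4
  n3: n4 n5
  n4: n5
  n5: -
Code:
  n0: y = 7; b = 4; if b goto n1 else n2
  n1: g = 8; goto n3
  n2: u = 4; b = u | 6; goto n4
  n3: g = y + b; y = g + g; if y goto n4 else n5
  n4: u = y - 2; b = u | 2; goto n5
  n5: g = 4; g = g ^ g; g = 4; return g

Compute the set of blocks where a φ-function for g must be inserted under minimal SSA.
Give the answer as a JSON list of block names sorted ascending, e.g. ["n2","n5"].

idom tree: n1←n0 n2←n0 n3←n1 n4←n0 n5←n0
Dom∩ at merges:
  n4: preds {n2,n3}: {n0,n2} ∩ {n0,n1,n3} = {n0}; idom=n0
  n5: preds {n3,n4}: {n0,n1,n3} ∩ {n0,n4} = {n0}; idom=n0

DF derivation:
  join n4 pred n2: n2 stop@n0
  join n4 pred n3: n3→n1 stop@n0
  join n5 pred n3: n3→n1 stop@n0
  join n5 pred n4: n4 stop@n0
  n0 → ∅
  n1 → {n4,n5}
  n2 → {n4}
  n3 → {n4,n5}
  n4 → {n5}
  n5 → ∅

φ for g: defs {n1,n3,n5}
  DF⁺ = {n4,n5}

Answer: ["n4", "n5"]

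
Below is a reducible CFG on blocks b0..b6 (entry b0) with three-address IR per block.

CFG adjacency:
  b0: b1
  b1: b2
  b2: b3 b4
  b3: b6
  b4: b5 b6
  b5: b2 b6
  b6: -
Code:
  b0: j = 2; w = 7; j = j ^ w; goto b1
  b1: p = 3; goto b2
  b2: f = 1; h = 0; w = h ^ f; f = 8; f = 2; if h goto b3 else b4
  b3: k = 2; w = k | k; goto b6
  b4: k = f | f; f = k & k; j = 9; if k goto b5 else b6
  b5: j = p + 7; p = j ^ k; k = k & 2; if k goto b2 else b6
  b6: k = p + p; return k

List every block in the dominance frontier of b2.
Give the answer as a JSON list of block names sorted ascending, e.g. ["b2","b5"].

Answer: ["b2"]

Derivation:
idom tree: b1←b0 b2←b1 b3←b2 b4←b2 b5←b4 b6←b2
Dom∩ at merges:
  b2: preds {b1,b5}: {b0,b1} ∩ {b0,b1,b2,b4,b5} = {b0,b1}; idom=b1
  b6: preds {b3,b4,b5}: {b0,b1,b2,b3} ∩ {b0,b1,b2,b4} ∩ {b0,b1,b2,b4,b5} = {b0,b1,b2}; idom=b2

DF derivation:
  b2←b1: walk · to b1
  b2←b5: walk b5→b4→b2 to b1
  b6←b3: walk b3 to b2
  b6←b4: walk b4 to b2
  b6←b5: walk b5→b4 to b2
  b0: DF=∅
  b1: DF=∅
  b2: DF={b2}
  b3: DF={b6}
  b4: DF={b2,b6}
  b5: DF={b2,b6}
  b6: DF=∅

DF(b2) = ["b2"]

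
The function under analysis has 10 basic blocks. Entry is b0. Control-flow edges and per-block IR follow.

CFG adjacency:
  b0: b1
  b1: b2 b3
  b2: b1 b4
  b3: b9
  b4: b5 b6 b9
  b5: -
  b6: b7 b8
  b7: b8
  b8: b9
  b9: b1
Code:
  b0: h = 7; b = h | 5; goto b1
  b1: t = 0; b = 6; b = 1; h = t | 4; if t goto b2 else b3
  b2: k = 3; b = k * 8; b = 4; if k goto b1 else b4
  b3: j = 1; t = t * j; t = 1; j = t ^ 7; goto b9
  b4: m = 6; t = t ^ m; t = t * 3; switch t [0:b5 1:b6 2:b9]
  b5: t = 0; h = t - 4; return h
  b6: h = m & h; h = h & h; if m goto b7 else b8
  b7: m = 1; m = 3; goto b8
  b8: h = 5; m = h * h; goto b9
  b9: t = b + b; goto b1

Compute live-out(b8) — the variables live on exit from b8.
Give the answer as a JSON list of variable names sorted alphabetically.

Answer: ["b"]

Derivation:
Block summaries:
  b0 def {b,h} use ∅
  b1 def {b,h,t} use ∅
  b2 def {b,k} use ∅
  b3 def {j,t} use {t}
  b4 def {m,t} use {t}
  b5 def {h,t} use ∅
  b6 def {h} use {h,m}
  b7 def {m} use ∅
  b8 def {h,m} use ∅
  b9 def {t} use {b}

Live sets:
  b0: in=∅ out=∅
  b1: in=∅ out={b,h,t}
  b2: in={h,t} out={b,h,t}
  b3: in={b,t} out={b}
  b4: in={b,h,t} out={b,h,m}
  b5: in=∅ out=∅
  b6: in={b,h,m} out={b}
  b7: in={b} out={b}
  b8: in={b} out={b}
  b9: in={b} out=∅

live-out(b8) = ["b"]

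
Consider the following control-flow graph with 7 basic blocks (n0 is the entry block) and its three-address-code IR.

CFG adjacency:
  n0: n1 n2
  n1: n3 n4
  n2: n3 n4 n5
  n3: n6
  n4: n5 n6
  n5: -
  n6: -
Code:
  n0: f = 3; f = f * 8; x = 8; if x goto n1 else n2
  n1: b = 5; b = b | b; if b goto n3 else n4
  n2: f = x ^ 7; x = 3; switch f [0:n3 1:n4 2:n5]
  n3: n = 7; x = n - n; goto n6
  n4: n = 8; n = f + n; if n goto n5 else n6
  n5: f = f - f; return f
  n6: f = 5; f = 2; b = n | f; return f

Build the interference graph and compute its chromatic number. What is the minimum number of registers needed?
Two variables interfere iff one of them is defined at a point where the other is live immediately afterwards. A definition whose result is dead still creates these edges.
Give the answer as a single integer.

Answer: 3

Working:
def/use:
  n0: def={f,x} ue=∅
  n1: def={b} ue=∅
  n2: def={f,x} ue={x}
  n3: def={n,x} ue=∅
  n4: def={n} ue={f}
  n5: def={f} ue={f}
  n6: def={b,f} ue={n}

Liveness:
  live n0: ∅→{f,x}
  live n1: {f}→{f}
  live n2: {x}→{f}
  live n3: ∅→{n}
  live n4: {f}→{f,n}
  live n5: {f}→∅
  live n6: {n}→∅

Conflict graph:
  b↔{f}
  f↔{b,n,x}
  n↔{f,x}
  x↔{f,n}

Chromatic number:
  {f,n,x} pairwise interfere (3-clique) ⇒ χ ≥ 3
  assign b→r1 f→r0 n→r1 x→r2 — no edge inside a register ⇒ χ ≤ 3
  χ = 3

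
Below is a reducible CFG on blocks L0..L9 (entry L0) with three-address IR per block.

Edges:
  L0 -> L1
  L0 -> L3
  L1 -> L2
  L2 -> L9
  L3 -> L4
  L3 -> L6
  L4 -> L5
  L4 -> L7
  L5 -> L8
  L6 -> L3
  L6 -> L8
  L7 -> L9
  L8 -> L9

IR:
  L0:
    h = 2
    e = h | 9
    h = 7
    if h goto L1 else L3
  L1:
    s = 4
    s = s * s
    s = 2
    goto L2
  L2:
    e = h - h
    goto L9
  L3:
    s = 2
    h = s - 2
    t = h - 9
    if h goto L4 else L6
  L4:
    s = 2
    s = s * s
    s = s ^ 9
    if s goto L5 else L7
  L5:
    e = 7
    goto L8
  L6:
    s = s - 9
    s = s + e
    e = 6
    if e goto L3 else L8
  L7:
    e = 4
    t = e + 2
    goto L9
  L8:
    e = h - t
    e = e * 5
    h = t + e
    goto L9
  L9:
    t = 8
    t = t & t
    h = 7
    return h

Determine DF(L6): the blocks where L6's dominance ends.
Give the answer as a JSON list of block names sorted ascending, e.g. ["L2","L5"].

idom tree: L1←L0 L2←L1 L3←L0 L4←L3 L5←L4 L6←L3 L7←L4 L8←L3 L9←L0
Dom∩ at merges:
  L3: preds {L0,L6}: {L0} ∩ {L0,L3,L6} = {L0}; idom=L0
  L8: preds {L5,L6}: {L0,L3,L4,L5} ∩ {L0,L3,L6} = {L0,L3}; idom=L3
  L9: preds {L2,L7,L8}: {L0,L1,L2} ∩ {L0,L3,L4,L7} ∩ {L0,L3,L8} = {L0}; idom=L0

Frontier:
  join L3 pred L0: · stop@L0
  join L3 pred L6: L6→L3 stop@L0
  join L8 pred L5: L5→L4 stop@L3
  join L8 pred L6: L6 stop@L3
  join L9 pred L2: L2→L1 stop@L0
  join L9 pred L7: L7→L4→L3 stop@L0
  join L9 pred L8: L8→L3 stop@L0
  DF(L0)=∅
  DF(L1)={L9}
  DF(L2)={L9}
  DF(L3)={L3,L9}
  DF(L4)={L8,L9}
  DF(L5)={L8}
  DF(L6)={L3,L8}
  DF(L7)={L9}
  DF(L8)={L9}
  DF(L9)=∅

DF(L6) = ["L3", "L8"]

Answer: ["L3", "L8"]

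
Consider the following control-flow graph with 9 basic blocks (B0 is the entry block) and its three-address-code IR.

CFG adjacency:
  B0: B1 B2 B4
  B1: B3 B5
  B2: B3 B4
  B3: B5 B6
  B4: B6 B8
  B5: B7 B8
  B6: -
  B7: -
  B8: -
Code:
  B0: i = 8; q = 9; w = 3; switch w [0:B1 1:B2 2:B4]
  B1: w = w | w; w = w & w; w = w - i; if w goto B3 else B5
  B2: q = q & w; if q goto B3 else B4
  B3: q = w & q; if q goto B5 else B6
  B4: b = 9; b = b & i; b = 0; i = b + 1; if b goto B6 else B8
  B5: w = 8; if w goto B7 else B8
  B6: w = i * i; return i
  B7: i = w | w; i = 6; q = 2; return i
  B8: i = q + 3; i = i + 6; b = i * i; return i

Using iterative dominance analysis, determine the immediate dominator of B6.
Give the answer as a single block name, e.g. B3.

Answer: B0

Derivation:
idom tree: B1←B0 B2←B0 B3←B0 B4←B0 B5←B0 B6←B0 B7←B5 B8←B0
Dom∩ at merges:
  B3: preds {B1,B2}: {B0,B1} ∩ {B0,B2} = {B0}; idom=B0
  B4: preds {B0,B2}: {B0} ∩ {B0,B2} = {B0}; idom=B0
  B5: preds {B1,B3}: {B0,B1} ∩ {B0,B3} = {B0}; idom=B0
  B6: preds {B3,B4}: {B0,B3} ∩ {B0,B4} = {B0}; idom=B0
  B8: preds {B4,B5}: {B0,B4} ∩ {B0,B5} = {B0}; idom=B0

idom(B6) = B0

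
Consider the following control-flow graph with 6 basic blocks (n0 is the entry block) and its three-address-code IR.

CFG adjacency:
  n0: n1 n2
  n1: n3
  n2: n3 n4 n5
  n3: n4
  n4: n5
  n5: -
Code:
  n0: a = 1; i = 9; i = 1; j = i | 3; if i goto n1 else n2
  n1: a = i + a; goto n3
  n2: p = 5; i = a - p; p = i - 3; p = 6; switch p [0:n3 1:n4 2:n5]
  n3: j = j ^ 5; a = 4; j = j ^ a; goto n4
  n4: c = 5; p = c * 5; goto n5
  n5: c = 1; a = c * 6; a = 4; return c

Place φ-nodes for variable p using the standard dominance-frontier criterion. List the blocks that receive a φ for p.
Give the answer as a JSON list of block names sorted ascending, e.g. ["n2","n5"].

idom tree: n1←n0 n2←n0 n3←n0 n4←n0 n5←n0
Join-block Dom:
  n3: preds {n1,n2}: {n0,n1} ∩ {n0,n2} = {n0}; idom=n0
  n4: preds {n2,n3}: {n0,n2} ∩ {n0,n3} = {n0}; idom=n0
  n5: preds {n2,n4}: {n0,n2} ∩ {n0,n4} = {n0}; idom=n0

DF derivation:
  n3←n1: walk n1 to n0
  n3←n2: walk n2 to n0
  n4←n2: walk n2 to n0
  n4←n3: walk n3 to n0
  n5←n2: walk n2 to n0
  n5←n4: walk n4 to n0
  n0 → ∅
  n1 → {n3}
  n2 → {n3,n4,n5}
  n3 → {n4}
  n4 → {n5}
  n5 → ∅

φ for p: defs {n2,n4}
  DF⁺ = {n3,n4,n5}

Answer: ["n3", "n4", "n5"]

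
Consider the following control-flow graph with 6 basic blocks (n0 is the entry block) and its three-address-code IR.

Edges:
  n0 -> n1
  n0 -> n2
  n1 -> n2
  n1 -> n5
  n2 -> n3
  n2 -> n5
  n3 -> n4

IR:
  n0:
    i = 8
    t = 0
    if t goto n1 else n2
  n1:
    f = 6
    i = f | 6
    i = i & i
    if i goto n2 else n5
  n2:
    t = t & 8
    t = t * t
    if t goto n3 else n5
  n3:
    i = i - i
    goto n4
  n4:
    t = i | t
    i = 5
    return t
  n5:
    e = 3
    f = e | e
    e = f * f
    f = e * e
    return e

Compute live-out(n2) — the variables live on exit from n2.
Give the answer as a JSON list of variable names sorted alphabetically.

Answer: ["i", "t"]

Derivation:
def/use:
  n0: {i,t} / ∅
  n1: {f,i} / ∅
  n2: {t} / {t}
  n3: {i} / {i}
  n4: {i,t} / {i,t}
  n5: {e,f} / ∅

Live sets:
  live n0: ∅→{i,t}
  live n1: {t}→{i,t}
  live n2: {i,t}→{i,t}
  live n3: {i,t}→{i,t}
  live n4: {i,t}→∅
  live n5: ∅→∅

live-out(n2) = ["i", "t"]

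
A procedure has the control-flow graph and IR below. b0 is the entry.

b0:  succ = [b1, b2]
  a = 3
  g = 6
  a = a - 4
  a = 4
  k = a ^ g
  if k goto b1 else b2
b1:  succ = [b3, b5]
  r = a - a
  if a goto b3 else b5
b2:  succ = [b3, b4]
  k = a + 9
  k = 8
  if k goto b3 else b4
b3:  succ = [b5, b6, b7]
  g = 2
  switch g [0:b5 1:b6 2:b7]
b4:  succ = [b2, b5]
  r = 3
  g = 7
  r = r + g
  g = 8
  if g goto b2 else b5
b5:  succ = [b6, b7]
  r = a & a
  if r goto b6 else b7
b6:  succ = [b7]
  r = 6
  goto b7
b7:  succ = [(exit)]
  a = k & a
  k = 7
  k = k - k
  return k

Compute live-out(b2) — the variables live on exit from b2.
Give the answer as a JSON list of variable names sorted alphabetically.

Answer: ["a", "k"]

Working:
Per-block:
  b0 def {a,g,k} use ∅
  b1 def {r} use {a}
  b2 def {k} use {a}
  b3 def {g} use ∅
  b4 def {g,r} use ∅
  b5 def {r} use {a}
  b6 def {r} use ∅
  b7 def {a,k} use {a,k}

Backward fixpoint:
  live b0: ∅→{a,k}
  live b1: {a,k}→{a,k}
  live b2: {a}→{a,k}
  live b3: {a,k}→{a,k}
  live b4: {a,k}→{a,k}
  live b5: {a,k}→{a,k}
  live b6: {a,k}→{a,k}
  live b7: {a,k}→∅

live-out(b2) = ["a", "k"]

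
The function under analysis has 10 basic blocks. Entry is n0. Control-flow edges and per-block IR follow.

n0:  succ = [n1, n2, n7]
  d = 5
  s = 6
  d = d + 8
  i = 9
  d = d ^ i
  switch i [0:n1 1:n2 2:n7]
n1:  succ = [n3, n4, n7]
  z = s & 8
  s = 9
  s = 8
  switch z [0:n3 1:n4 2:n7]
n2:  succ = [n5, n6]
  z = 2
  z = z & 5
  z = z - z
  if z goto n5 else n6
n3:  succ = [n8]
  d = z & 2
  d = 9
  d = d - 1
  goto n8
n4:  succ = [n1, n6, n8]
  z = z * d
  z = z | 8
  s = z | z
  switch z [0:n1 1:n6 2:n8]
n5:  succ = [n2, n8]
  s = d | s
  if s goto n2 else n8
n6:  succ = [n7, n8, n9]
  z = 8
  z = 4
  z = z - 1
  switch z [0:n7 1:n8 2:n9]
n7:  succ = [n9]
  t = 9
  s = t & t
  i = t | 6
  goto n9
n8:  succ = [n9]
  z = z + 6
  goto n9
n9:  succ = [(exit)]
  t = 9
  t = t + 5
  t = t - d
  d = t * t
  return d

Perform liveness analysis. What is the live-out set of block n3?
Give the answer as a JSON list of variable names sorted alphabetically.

Per-block:
  n0: {d,i,s} / ∅
  n1: {s,z} / {s}
  n2: {z} / ∅
  n3: {d} / {z}
  n4: {s,z} / {d,z}
  n5: {s} / {d,s}
  n6: {z} / ∅
  n7: {i,s,t} / ∅
  n8: {z} / {z}
  n9: {d,t} / {d}

Liveness:
  n0 li=∅ lo={d,s}
  n1 li={d,s} lo={d,z}
  n2 li={d,s} lo={d,s,z}
  n3 li={z} lo={d,z}
  n4 li={d,z} lo={d,s,z}
  n5 li={d,s,z} lo={d,s,z}
  n6 li={d} lo={d,z}
  n7 li={d} lo={d}
  n8 li={d,z} lo={d}
  n9 li={d} lo=∅

live-out(n3) = ["d", "z"]

Answer: ["d", "z"]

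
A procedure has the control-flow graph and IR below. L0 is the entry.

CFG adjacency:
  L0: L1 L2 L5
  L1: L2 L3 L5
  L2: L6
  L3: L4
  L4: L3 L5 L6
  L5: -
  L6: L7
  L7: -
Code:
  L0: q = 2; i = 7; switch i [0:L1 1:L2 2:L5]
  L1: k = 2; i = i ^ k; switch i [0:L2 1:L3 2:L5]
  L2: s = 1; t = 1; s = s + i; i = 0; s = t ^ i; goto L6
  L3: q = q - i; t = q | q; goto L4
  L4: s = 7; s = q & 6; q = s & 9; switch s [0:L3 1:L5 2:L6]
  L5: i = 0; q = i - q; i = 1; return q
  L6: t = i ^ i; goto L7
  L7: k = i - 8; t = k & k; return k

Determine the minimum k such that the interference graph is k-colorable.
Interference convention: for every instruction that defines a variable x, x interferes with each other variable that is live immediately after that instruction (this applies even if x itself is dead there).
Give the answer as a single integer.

def/use:
  L0: def={i,q} ue=∅
  L1: def={i,k} ue={i}
  L2: def={i,s,t} ue={i}
  L3: def={q,t} ue={i,q}
  L4: def={q,s} ue={q}
  L5: def={i,q} ue={q}
  L6: def={t} ue={i}
  L7: def={k,t} ue={i}

Liveness:
  L0: in=∅ out={i,q}
  L1: in={i,q} out={i,q}
  L2: in={i} out={i}
  L3: in={i,q} out={i,q}
  L4: in={i,q} out={i,q}
  L5: in={q} out=∅
  L6: in={i} out={i}
  L7: in={i} out=∅

Interfere edges:
  i: {k,q,s,t}
  k: {i,q,t}
  q: {i,k,s,t}
  s: {i,q,t}
  t: {i,k,q,s}

Registers:
  clique {i,k,q,t} ⇒ need ≥ 4
  4-colouring: r0={i}  r1={q}  r2={t}  r3={k,s}
  χ = 4

Answer: 4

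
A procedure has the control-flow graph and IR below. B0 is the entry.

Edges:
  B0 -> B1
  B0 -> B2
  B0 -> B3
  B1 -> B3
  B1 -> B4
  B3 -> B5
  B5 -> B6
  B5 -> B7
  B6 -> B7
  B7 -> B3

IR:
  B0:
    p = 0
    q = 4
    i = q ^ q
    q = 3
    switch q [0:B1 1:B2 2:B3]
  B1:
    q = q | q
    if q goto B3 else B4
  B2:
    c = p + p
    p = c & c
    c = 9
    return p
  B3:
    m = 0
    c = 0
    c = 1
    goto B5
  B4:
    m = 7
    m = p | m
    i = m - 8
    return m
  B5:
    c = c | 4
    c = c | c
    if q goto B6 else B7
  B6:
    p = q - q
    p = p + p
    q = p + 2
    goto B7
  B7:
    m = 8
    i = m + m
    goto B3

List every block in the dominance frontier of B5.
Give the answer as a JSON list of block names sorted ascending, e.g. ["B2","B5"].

idom tree: B1←B0 B2←B0 B3←B0 B4←B1 B5←B3 B6←B5 B7←B5
Dom at joins:
  B3: preds {B0,B1,B7}: {B0} ∩ {B0,B1} ∩ {B0,B3,B5,B7} = {B0}; idom=B0
  B7: preds {B5,B6}: {B0,B3,B5} ∩ {B0,B3,B5,B6} = {B0,B3,B5}; idom=B5

Frontier:
  B3←B0: walk · to B0
  B3←B1: walk B1 to B0
  B3←B7: walk B7→B5→B3 to B0
  B7←B5: walk · to B5
  B7←B6: walk B6 to B5
  DF(B0)=∅
  DF(B1)={B3}
  DF(B2)=∅
  DF(B3)={B3}
  DF(B4)=∅
  DF(B5)={B3}
  DF(B6)={B7}
  DF(B7)={B3}

DF(B5) = ["B3"]

Answer: ["B3"]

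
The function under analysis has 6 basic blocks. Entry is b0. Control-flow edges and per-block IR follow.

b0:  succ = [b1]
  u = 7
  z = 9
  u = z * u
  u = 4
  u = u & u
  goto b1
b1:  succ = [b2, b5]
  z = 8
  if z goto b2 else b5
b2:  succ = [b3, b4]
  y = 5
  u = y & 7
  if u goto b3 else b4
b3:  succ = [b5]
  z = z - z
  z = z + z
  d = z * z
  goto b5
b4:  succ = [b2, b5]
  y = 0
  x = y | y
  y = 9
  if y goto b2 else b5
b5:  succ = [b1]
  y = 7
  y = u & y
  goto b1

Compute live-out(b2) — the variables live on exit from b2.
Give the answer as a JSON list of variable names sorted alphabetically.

def/use:
  b0: def={u,z} ue=∅
  b1: def={z} ue=∅
  b2: def={u,y} ue=∅
  b3: def={d,z} ue={z}
  b4: def={x,y} ue=∅
  b5: def={y} ue={u}

Backward fixpoint:
  b0 li=∅ lo={u}
  b1 li={u} lo={u,z}
  b2 li={z} lo={u,z}
  b3 li={u,z} lo={u}
  b4 li={u,z} lo={u,z}
  b5 li={u} lo={u}

live-out(b2) = ["u", "z"]

Answer: ["u", "z"]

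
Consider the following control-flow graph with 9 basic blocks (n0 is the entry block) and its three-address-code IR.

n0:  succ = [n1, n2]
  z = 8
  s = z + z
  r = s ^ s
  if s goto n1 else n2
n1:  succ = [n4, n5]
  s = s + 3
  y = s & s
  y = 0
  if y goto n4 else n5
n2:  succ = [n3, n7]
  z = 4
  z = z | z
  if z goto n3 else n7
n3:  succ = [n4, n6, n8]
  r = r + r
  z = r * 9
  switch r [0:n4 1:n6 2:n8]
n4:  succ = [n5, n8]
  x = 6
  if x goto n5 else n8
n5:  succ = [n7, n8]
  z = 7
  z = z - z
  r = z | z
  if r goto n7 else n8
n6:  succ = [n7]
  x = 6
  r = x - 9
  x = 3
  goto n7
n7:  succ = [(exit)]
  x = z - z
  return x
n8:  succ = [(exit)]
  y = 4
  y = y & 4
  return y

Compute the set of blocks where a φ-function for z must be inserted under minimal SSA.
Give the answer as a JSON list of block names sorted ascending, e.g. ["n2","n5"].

idom tree: n1←n0 n2←n0 n3←n2 n4←n0 n5←n0 n6←n3 n7←n0 n8←n0
Join-block Dom:
  n4: preds {n1,n3}: {n0,n1} ∩ {n0,n2,n3} = {n0}; idom=n0
  n5: preds {n1,n4}: {n0,n1} ∩ {n0,n4} = {n0}; idom=n0
  n7: preds {n2,n5,n6}: {n0,n2} ∩ {n0,n5} ∩ {n0,n2,n3,n6} = {n0}; idom=n0
  n8: preds {n3,n4,n5}: {n0,n2,n3} ∩ {n0,n4} ∩ {n0,n5} = {n0}; idom=n0

DF walk-up:
  join n4 pred n1: n1 stop@n0
  join n4 pred n3: n3→n2 stop@n0
  join n5 pred n1: n1 stop@n0
  join n5 pred n4: n4 stop@n0
  join n7 pred n2: n2 stop@n0
  join n7 pred n5: n5 stop@n0
  join n7 pred n6: n6→n3→n2 stop@n0
  join n8 pred n3: n3→n2 stop@n0
  join n8 pred n4: n4 stop@n0
  join n8 pred n5: n5 stop@n0
  n0: DF=∅
  n1: DF={n4,n5}
  n2: DF={n4,n7,n8}
  n3: DF={n4,n7,n8}
  n4: DF={n5,n8}
  n5: DF={n7,n8}
  n6: DF={n7}
  n7: DF=∅
  n8: DF=∅

φ for z: defs {n0,n2,n3,n5}
  DF⁺ = {n4,n5,n7,n8}

Answer: ["n4", "n5", "n7", "n8"]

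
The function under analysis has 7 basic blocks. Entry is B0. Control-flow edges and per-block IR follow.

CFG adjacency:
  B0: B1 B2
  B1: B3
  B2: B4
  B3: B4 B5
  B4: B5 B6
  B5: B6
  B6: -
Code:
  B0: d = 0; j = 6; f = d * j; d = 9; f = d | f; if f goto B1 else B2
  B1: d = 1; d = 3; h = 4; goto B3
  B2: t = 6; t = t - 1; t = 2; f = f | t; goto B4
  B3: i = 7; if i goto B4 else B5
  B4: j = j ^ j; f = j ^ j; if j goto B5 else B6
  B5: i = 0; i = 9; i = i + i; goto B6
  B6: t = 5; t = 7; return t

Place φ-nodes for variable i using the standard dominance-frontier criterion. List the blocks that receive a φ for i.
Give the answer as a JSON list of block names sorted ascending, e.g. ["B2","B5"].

idom tree: B1←B0 B2←B0 B3←B1 B4←B0 B5←B0 B6←B0
Dom at joins:
  B4: preds {B2,B3}: {B0,B2} ∩ {B0,B1,B3} = {B0}; idom=B0
  B5: preds {B3,B4}: {B0,B1,B3} ∩ {B0,B4} = {B0}; idom=B0
  B6: preds {B4,B5}: {B0,B4} ∩ {B0,B5} = {B0}; idom=B0

DF derivation:
  join B4 pred B2: B2 stop@B0
  join B4 pred B3: B3→B1 stop@B0
  join B5 pred B3: B3→B1 stop@B0
  join B5 pred B4: B4 stop@B0
  join B6 pred B4: B4 stop@B0
  join B6 pred B5: B5 stop@B0
  B0 → ∅
  B1 → {B4,B5}
  B2 → {B4}
  B3 → {B4,B5}
  B4 → {B5,B6}
  B5 → {B6}
  B6 → ∅

φ for i: defs {B3,B5}
  DF⁺ = {B4,B5,B6}

Answer: ["B4", "B5", "B6"]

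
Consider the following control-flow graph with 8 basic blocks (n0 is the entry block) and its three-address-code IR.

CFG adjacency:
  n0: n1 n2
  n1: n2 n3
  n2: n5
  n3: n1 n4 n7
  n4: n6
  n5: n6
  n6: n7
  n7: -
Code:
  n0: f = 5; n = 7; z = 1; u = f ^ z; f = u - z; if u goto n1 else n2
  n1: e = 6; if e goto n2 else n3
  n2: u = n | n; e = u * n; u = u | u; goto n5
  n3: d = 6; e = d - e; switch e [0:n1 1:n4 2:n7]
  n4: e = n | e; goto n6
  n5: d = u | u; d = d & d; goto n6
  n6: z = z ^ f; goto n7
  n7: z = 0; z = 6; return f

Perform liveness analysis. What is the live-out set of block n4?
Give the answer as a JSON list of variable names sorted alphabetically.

Answer: ["f", "z"]

Analysis:
Block summaries:
  n0 def {f,n,u,z} use ∅
  n1 def {e} use ∅
  n2 def {e,u} use {n}
  n3 def {d,e} use {e}
  n4 def {e} use {e,n}
  n5 def {d} use {u}
  n6 def {z} use {f,z}
  n7 def {z} use {f}

Liveness:
  n0 li=∅ lo={f,n,z}
  n1 li={f,n,z} lo={e,f,n,z}
  n2 li={f,n,z} lo={f,u,z}
  n3 li={e,f,n,z} lo={e,f,n,z}
  n4 li={e,f,n,z} lo={f,z}
  n5 li={f,u,z} lo={f,z}
  n6 li={f,z} lo={f}
  n7 li={f} lo=∅

live-out(n4) = ["f", "z"]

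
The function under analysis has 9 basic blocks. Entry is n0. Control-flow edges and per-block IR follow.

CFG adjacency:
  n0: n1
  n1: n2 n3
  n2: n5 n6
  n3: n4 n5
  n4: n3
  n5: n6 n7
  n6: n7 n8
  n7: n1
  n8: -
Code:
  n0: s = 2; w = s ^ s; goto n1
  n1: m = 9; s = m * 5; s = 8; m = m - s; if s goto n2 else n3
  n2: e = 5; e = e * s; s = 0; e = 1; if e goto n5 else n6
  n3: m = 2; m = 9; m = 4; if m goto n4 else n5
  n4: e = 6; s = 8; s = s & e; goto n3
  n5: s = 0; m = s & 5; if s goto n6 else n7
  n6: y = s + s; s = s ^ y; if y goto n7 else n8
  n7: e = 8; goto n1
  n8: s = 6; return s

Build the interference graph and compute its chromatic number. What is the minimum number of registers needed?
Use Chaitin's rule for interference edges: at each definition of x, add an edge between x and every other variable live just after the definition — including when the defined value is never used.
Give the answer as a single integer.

Per-block:
  n0 def {s,w} use ∅
  n1 def {m,s} use ∅
  n2 def {e,s} use {s}
  n3 def {m} use ∅
  n4 def {e,s} use ∅
  n5 def {m,s} use ∅
  n6 def {s,y} use {s}
  n7 def {e} use ∅
  n8 def {s} use ∅

Backward fixpoint:
  n0 li=∅ lo=∅
  n1 li=∅ lo={s}
  n2 li={s} lo={s}
  n3 li=∅ lo=∅
  n4 li=∅ lo=∅
  n5 li=∅ lo={s}
  n6 li={s} lo=∅
  n7 li=∅ lo=∅
  n8 li=∅ lo=∅

Interference:
  e↔{s}
  m↔{s}
  s↔{e,m,y}
  w↔∅
  y↔{s}

Registers:
  {e,s} pairwise interfere (2-clique) ⇒ χ ≥ 2
  assign e→R1 m→R1 s→R0 w→R0 y→R1 — no edge inside a register ⇒ χ ≤ 2
  χ = 2

Answer: 2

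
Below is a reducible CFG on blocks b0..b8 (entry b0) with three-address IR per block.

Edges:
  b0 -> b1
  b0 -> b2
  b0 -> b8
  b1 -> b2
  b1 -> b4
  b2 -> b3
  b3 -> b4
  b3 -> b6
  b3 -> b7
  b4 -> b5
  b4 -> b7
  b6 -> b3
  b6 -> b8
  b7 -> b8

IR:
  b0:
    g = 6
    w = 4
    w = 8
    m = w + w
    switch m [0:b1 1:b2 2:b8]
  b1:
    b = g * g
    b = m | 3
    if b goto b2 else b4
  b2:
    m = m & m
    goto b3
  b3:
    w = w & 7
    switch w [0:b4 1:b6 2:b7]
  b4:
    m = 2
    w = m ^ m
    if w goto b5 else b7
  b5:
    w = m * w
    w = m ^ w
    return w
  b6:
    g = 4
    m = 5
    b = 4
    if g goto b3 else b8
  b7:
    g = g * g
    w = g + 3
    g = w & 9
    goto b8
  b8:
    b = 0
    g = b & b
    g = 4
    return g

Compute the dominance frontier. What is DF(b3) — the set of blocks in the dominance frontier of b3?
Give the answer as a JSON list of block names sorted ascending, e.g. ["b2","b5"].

idom tree: b1←b0 b2←b0 b3←b2 b4←b0 b5←b4 b6←b3 b7←b0 b8←b0
Dom∩ at merges:
  b2: preds {b0,b1}: {b0} ∩ {b0,b1} = {b0}; idom=b0
  b3: preds {b2,b6}: {b0,b2} ∩ {b0,b2,b3,b6} = {b0,b2}; idom=b2
  b4: preds {b1,b3}: {b0,b1} ∩ {b0,b2,b3} = {b0}; idom=b0
  b7: preds {b3,b4}: {b0,b2,b3} ∩ {b0,b4} = {b0}; idom=b0
  b8: preds {b0,b6,b7}: {b0} ∩ {b0,b2,b3,b6} ∩ {b0,b7} = {b0}; idom=b0

Frontier:
  b2←b0: walk · to b0
  b2←b1: walk b1 to b0
  b3←b2: walk · to b2
  b3←b6: walk b6→b3 to b2
  b4←b1: walk b1 to b0
  b4←b3: walk b3→b2 to b0
  b7←b3: walk b3→b2 to b0
  b7←b4: walk b4 to b0
  b8←b0: walk · to b0
  b8←b6: walk b6→b3→b2 to b0
  b8←b7: walk b7 to b0
  b0 → ∅
  b1 → {b2,b4}
  b2 → {b4,b7,b8}
  b3 → {b3,b4,b7,b8}
  b4 → {b7}
  b5 → ∅
  b6 → {b3,b8}
  b7 → {b8}
  b8 → ∅

DF(b3) = ["b3", "b4", "b7", "b8"]

Answer: ["b3", "b4", "b7", "b8"]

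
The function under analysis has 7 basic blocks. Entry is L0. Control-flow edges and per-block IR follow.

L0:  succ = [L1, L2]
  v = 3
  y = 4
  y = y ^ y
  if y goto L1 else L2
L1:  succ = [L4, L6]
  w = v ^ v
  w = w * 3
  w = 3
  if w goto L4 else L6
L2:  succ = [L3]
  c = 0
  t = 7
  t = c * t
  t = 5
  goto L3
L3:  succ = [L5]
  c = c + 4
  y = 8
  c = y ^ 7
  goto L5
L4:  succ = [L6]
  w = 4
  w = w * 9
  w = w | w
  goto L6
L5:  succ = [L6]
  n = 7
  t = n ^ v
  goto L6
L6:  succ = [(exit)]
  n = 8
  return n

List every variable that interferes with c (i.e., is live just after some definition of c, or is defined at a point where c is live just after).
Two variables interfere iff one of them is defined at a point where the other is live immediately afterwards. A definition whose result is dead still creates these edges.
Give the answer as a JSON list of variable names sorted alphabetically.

def/use:
  L0 def {v,y} use ∅
  L1 def {w} use {v}
  L2 def {c,t} use ∅
  L3 def {c,y} use {c}
  L4 def {w} use ∅
  L5 def {n,t} use {v}
  L6 def {n} use ∅

Live sets:
  live L0: ∅→{v}
  live L1: {v}→∅
  live L2: {v}→{c,v}
  live L3: {c,v}→{v}
  live L4: ∅→∅
  live L5: {v}→∅
  live L6: ∅→∅

Interfere edges:
  c: {t,v}
  n: {v}
  t: {c,v}
  v: {c,n,t,y}
  w: ∅
  y: {v}

N(c) = ["t", "v"]

Answer: ["t", "v"]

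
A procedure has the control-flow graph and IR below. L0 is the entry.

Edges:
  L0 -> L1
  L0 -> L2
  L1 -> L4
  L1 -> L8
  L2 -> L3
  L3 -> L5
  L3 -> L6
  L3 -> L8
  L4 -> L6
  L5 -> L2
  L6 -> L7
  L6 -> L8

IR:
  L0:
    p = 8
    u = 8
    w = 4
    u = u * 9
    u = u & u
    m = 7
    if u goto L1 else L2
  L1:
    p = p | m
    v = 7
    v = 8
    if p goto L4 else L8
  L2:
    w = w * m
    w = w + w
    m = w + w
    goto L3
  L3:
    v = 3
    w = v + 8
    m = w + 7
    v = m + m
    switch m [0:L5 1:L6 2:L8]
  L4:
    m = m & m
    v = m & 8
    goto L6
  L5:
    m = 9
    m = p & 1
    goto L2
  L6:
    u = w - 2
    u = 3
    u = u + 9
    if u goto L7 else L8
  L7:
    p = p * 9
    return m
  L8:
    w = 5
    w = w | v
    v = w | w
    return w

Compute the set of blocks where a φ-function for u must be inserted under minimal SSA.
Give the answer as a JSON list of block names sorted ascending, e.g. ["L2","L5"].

idom tree: L1←L0 L2←L0 L3←L2 L4←L1 L5←L3 L6←L0 L7←L6 L8←L0
Dom at joins:
  L2: preds {L0,L5}: {L0} ∩ {L0,L2,L3,L5} = {L0}; idom=L0
  L6: preds {L3,L4}: {L0,L2,L3} ∩ {L0,L1,L4} = {L0}; idom=L0
  L8: preds {L1,L3,L6}: {L0,L1} ∩ {L0,L2,L3} ∩ {L0,L6} = {L0}; idom=L0

DF derivation:
  join L2 pred L0: · stop@L0
  join L2 pred L5: L5→L3→L2 stop@L0
  join L6 pred L3: L3→L2 stop@L0
  join L6 pred L4: L4→L1 stop@L0
  join L8 pred L1: L1 stop@L0
  join L8 pred L3: L3→L2 stop@L0
  join L8 pred L6: L6 stop@L0
  DF(L0)=∅
  DF(L1)={L6,L8}
  DF(L2)={L2,L6,L8}
  DF(L3)={L2,L6,L8}
  DF(L4)={L6}
  DF(L5)={L2}
  DF(L6)={L8}
  DF(L7)=∅
  DF(L8)=∅

φ for u: defs {L0,L6}
  DF⁺ = {L8}

Answer: ["L8"]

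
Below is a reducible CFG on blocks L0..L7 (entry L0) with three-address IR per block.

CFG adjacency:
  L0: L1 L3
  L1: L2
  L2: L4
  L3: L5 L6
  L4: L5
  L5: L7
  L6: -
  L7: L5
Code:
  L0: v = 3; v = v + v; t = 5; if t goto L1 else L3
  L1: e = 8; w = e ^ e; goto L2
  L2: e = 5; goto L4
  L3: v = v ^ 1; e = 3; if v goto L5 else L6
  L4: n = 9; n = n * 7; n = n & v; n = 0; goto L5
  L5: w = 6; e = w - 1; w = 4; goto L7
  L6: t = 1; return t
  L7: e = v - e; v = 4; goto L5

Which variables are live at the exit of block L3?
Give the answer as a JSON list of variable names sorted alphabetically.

def/use:
  L0 def {t,v} use ∅
  L1 def {e,w} use ∅
  L2 def {e} use ∅
  L3 def {e,v} use {v}
  L4 def {n} use {v}
  L5 def {e,w} use ∅
  L6 def {t} use ∅
  L7 def {e,v} use {e,v}

Liveness:
  L0 li=∅ lo={v}
  L1 li={v} lo={v}
  L2 li={v} lo={v}
  L3 li={v} lo={v}
  L4 li={v} lo={v}
  L5 li={v} lo={e,v}
  L6 li=∅ lo=∅
  L7 li={e,v} lo={v}

live-out(L3) = ["v"]

Answer: ["v"]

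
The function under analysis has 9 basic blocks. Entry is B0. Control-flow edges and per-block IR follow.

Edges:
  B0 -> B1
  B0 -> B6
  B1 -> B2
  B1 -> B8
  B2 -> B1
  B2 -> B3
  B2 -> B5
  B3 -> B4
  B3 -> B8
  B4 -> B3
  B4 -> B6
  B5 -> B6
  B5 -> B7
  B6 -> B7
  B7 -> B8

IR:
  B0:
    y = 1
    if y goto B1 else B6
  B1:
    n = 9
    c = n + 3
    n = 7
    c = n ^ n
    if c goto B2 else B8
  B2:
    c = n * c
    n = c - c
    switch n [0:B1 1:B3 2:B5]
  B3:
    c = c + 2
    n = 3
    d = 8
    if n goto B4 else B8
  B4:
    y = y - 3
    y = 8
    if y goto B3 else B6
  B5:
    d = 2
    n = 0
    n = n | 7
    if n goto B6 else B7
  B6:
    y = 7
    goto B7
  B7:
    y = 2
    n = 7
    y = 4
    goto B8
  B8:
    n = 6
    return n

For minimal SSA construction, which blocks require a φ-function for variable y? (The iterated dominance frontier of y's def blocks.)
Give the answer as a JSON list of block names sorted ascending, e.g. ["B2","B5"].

Answer: ["B3", "B6", "B7", "B8"]

Working:
idom tree: B1←B0 B2←B1 B3←B2 B4←B3 B5←B2 B6←B0 B7←B0 B8←B0
Join-block Dom:
  B1: preds {B0,B2}: {B0} ∩ {B0,B1,B2} = {B0}; idom=B0
  B3: preds {B2,B4}: {B0,B1,B2} ∩ {B0,B1,B2,B3,B4} = {B0,B1,B2}; idom=B2
  B6: preds {B0,B4,B5}: {B0} ∩ {B0,B1,B2,B3,B4} ∩ {B0,B1,B2,B5} = {B0}; idom=B0
  B7: preds {B5,B6}: {B0,B1,B2,B5} ∩ {B0,B6} = {B0}; idom=B0
  B8: preds {B1,B3,B7}: {B0,B1} ∩ {B0,B1,B2,B3} ∩ {B0,B7} = {B0}; idom=B0

DF derivation:
  B1←B0: walk · to B0
  B1←B2: walk B2→B1 to B0
  B3←B2: walk · to B2
  B3←B4: walk B4→B3 to B2
  B6←B0: walk · to B0
  B6←B4: walk B4→B3→B2→B1 to B0
  B6←B5: walk B5→B2→B1 to B0
  B7←B5: walk B5→B2→B1 to B0
  B7←B6: walk B6 to B0
  B8←B1: walk B1 to B0
  B8←B3: walk B3→B2→B1 to B0
  B8←B7: walk B7 to B0
  B0 → ∅
  B1 → {B1,B6,B7,B8}
  B2 → {B1,B6,B7,B8}
  B3 → {B3,B6,B8}
  B4 → {B3,B6}
  B5 → {B6,B7}
  B6 → {B7}
  B7 → {B8}
  B8 → ∅

φ for y: defs {B0,B4,B6,B7}
  DF⁺ = {B3,B6,B7,B8}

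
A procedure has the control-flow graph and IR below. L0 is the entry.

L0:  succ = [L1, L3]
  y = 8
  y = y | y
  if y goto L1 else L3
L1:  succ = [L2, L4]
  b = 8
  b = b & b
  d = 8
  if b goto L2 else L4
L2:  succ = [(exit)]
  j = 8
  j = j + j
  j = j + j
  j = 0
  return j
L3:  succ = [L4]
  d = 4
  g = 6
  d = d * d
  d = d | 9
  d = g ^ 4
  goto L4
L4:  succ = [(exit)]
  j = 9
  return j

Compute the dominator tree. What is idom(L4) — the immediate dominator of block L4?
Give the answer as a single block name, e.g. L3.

Answer: L0

Analysis:
idom tree: L1←L0 L2←L1 L3←L0 L4←L0
Dom∩ at merges:
  L4: preds {L1,L3}: {L0,L1} ∩ {L0,L3} = {L0}; idom=L0

idom(L4) = L0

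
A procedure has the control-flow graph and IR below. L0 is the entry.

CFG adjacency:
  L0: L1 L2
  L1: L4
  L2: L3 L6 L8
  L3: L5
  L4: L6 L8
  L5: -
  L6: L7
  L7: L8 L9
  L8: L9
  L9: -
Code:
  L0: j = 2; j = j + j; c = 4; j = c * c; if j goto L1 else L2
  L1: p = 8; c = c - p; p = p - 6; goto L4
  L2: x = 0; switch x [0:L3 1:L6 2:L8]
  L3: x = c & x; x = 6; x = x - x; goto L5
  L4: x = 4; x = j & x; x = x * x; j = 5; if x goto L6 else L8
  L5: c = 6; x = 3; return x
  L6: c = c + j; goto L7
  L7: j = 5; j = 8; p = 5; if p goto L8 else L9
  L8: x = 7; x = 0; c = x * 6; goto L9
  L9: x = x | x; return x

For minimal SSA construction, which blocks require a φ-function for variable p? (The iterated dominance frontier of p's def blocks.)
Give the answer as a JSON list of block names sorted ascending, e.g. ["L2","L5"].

idom tree: L1←L0 L2←L0 L3←L2 L4←L1 L5←L3 L6←L0 L7←L6 L8←L0 L9←L0
Dom∩ at merges:
  L6: preds {L2,L4}: {L0,L2} ∩ {L0,L1,L4} = {L0}; idom=L0
  L8: preds {L2,L4,L7}: {L0,L2} ∩ {L0,L1,L4} ∩ {L0,L6,L7} = {L0}; idom=L0
  L9: preds {L7,L8}: {L0,L6,L7} ∩ {L0,L8} = {L0}; idom=L0

DF walk-up:
  L6←L2: walk L2 to L0
  L6←L4: walk L4→L1 to L0
  L8←L2: walk L2 to L0
  L8←L4: walk L4→L1 to L0
  L8←L7: walk L7→L6 to L0
  L9←L7: walk L7→L6 to L0
  L9←L8: walk L8 to L0
  L0 → ∅
  L1 → {L6,L8}
  L2 → {L6,L8}
  L3 → ∅
  L4 → {L6,L8}
  L5 → ∅
  L6 → {L8,L9}
  L7 → {L8,L9}
  L8 → {L9}
  L9 → ∅

φ for p: defs {L1,L7}
  DF⁺ = {L6,L8,L9}

Answer: ["L6", "L8", "L9"]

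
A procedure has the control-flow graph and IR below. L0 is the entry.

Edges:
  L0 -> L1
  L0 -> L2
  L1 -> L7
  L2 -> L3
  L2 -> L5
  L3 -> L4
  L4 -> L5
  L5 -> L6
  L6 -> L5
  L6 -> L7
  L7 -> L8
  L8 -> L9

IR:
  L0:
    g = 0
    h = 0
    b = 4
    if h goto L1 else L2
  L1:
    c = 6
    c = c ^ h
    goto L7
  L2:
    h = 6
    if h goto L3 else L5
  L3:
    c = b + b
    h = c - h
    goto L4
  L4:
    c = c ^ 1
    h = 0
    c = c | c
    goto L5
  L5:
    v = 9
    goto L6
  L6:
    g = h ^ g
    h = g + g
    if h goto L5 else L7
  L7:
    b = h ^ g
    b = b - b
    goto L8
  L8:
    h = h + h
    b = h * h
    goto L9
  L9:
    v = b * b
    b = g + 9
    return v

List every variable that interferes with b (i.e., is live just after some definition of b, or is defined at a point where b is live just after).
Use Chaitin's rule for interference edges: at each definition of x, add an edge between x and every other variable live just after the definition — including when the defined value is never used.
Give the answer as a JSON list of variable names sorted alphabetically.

Answer: ["g", "h", "v"]

Derivation:
def/use:
  L0: def={b,g,h} ue=∅
  L1: def={c} ue={h}
  L2: def={h} ue=∅
  L3: def={c,h} ue={b,h}
  L4: def={c,h} ue={c}
  L5: def={v} ue=∅
  L6: def={g,h} ue={g,h}
  L7: def={b} ue={g,h}
  L8: def={b,h} ue={h}
  L9: def={b,v} ue={b,g}

Liveness:
  L0 li=∅ lo={b,g,h}
  L1 li={g,h} lo={g,h}
  L2 li={b,g} lo={b,g,h}
  L3 li={b,g,h} lo={c,g}
  L4 li={c,g} lo={g,h}
  L5 li={g,h} lo={g,h}
  L6 li={g,h} lo={g,h}
  L7 li={g,h} lo={g,h}
  L8 li={g,h} lo={b,g}
  L9 li={b,g} lo=∅

Interference:
  b↔{g,h,v}
  c↔{g,h}
  g↔{b,c,h,v}
  h↔{b,c,g,v}
  v↔{b,g,h}

N(b) = ["g", "h", "v"]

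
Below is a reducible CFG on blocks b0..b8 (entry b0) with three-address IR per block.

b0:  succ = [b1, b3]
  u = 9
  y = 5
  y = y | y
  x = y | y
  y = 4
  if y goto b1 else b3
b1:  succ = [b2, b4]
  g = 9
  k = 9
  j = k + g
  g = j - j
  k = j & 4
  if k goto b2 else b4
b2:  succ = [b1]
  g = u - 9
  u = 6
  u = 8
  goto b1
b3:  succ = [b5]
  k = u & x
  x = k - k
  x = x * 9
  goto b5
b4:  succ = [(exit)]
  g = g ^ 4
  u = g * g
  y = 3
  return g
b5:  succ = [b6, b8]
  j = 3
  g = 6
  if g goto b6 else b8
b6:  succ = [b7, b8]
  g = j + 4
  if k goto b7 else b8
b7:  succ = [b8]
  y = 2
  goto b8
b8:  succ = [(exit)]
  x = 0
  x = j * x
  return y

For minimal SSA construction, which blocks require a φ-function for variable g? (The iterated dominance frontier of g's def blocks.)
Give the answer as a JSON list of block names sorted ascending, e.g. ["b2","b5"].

idom tree: b1←b0 b2←b1 b3←b0 b4←b1 b5←b3 b6←b5 b7←b6 b8←b5
Dom at joins:
  b1: preds {b0,b2}: {b0} ∩ {b0,b1,b2} = {b0}; idom=b0
  b8: preds {b5,b6,b7}: {b0,b3,b5} ∩ {b0,b3,b5,b6} ∩ {b0,b3,b5,b6,b7} = {b0,b3,b5}; idom=b5

Frontier:
  b1←b0: walk · to b0
  b1←b2: walk b2→b1 to b0
  b8←b5: walk · to b5
  b8←b6: walk b6 to b5
  b8←b7: walk b7→b6 to b5
  b0 → ∅
  b1 → {b1}
  b2 → {b1}
  b3 → ∅
  b4 → ∅
  b5 → ∅
  b6 → {b8}
  b7 → {b8}
  b8 → ∅

φ for g: defs {b1,b2,b4,b5,b6}
  DF⁺ = {b1,b8}

Answer: ["b1", "b8"]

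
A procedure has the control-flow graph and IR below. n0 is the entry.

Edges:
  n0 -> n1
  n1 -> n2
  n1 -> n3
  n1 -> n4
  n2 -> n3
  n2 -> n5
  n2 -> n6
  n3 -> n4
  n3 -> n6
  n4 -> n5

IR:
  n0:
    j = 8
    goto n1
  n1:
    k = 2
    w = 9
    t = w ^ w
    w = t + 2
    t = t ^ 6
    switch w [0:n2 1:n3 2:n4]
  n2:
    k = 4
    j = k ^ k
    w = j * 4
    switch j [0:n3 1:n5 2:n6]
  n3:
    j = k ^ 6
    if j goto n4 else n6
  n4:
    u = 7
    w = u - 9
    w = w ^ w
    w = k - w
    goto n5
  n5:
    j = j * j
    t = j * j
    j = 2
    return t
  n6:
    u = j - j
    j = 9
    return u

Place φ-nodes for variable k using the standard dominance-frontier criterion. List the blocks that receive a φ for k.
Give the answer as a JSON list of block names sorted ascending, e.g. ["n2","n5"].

Answer: ["n3", "n4", "n5", "n6"]

Working:
idom tree: n1←n0 n2←n1 n3←n1 n4←n1 n5←n1 n6←n1
Dom∩ at merges:
  n3: preds {n1,n2}: {n0,n1} ∩ {n0,n1,n2} = {n0,n1}; idom=n1
  n4: preds {n1,n3}: {n0,n1} ∩ {n0,n1,n3} = {n0,n1}; idom=n1
  n5: preds {n2,n4}: {n0,n1,n2} ∩ {n0,n1,n4} = {n0,n1}; idom=n1
  n6: preds {n2,n3}: {n0,n1,n2} ∩ {n0,n1,n3} = {n0,n1}; idom=n1

Frontier:
  n3←n1: walk · to n1
  n3←n2: walk n2 to n1
  n4←n1: walk · to n1
  n4←n3: walk n3 to n1
  n5←n2: walk n2 to n1
  n5←n4: walk n4 to n1
  n6←n2: walk n2 to n1
  n6←n3: walk n3 to n1
  n0 → ∅
  n1 → ∅
  n2 → {n3,n5,n6}
  n3 → {n4,n6}
  n4 → {n5}
  n5 → ∅
  n6 → ∅

φ for k: defs {n1,n2}
  DF⁺ = {n3,n4,n5,n6}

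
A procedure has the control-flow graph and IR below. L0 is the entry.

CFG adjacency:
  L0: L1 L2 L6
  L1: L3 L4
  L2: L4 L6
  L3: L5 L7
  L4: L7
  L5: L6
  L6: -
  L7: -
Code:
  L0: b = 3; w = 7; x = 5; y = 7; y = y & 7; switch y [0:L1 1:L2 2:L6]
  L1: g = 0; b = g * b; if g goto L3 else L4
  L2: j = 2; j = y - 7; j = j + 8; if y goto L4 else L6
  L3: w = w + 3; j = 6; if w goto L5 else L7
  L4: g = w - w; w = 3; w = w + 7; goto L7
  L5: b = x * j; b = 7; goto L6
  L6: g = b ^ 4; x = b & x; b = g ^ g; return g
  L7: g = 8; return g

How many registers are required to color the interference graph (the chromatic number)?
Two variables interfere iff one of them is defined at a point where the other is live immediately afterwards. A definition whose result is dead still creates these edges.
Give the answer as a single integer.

def/use:
  L0: def={b,w,x,y} ue=∅
  L1: def={b,g} ue={b}
  L2: def={j} ue={y}
  L3: def={j,w} ue={w}
  L4: def={g,w} ue={w}
  L5: def={b} ue={j,x}
  L6: def={b,g,x} ue={b,x}
  L7: def={g} ue=∅

Live sets:
  live L0: ∅→{b,w,x,y}
  live L1: {b,w,x}→{w,x}
  live L2: {b,w,x,y}→{b,w,x}
  live L3: {w,x}→{j,x}
  live L4: {w}→∅
  live L5: {j,x}→{b,x}
  live L6: {b,x}→∅
  live L7: ∅→∅

Interfere edges:
  b — {g,j,w,x,y}
  g — {b,w,x}
  j — {b,w,x,y}
  w — {b,g,j,x,y}
  x — {b,g,j,w,y}
  y — {b,j,w,x}

Colouring:
  lower bound: {b,j,w,x,y} mutually conflict ⇒ χ ≥ 5
  5-colouring: r0={b}  r1={w}  r2={x}  r3={g,j}  r4={y}
  χ = 5

Answer: 5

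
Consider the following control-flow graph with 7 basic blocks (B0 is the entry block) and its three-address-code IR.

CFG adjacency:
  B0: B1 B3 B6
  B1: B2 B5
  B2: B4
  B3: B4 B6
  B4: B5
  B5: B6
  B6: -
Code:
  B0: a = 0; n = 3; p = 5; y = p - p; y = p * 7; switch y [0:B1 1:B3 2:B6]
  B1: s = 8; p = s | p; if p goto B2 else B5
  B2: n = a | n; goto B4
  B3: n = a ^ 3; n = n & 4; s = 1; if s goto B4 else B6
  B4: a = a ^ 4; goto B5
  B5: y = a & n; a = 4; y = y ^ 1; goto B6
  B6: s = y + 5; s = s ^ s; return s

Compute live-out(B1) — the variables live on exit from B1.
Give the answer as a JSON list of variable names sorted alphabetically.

Block summaries:
  B0 def {a,n,p,y} use ∅
  B1 def {p,s} use {p}
  B2 def {n} use {a,n}
  B3 def {n,s} use {a}
  B4 def {a} use {a}
  B5 def {a,y} use {a,n}
  B6 def {s} use {y}

Live sets:
  B0: in=∅ out={a,n,p,y}
  B1: in={a,n,p} out={a,n}
  B2: in={a,n} out={a,n}
  B3: in={a,y} out={a,n,y}
  B4: in={a,n} out={a,n}
  B5: in={a,n} out={y}
  B6: in={y} out=∅

live-out(B1) = ["a", "n"]

Answer: ["a", "n"]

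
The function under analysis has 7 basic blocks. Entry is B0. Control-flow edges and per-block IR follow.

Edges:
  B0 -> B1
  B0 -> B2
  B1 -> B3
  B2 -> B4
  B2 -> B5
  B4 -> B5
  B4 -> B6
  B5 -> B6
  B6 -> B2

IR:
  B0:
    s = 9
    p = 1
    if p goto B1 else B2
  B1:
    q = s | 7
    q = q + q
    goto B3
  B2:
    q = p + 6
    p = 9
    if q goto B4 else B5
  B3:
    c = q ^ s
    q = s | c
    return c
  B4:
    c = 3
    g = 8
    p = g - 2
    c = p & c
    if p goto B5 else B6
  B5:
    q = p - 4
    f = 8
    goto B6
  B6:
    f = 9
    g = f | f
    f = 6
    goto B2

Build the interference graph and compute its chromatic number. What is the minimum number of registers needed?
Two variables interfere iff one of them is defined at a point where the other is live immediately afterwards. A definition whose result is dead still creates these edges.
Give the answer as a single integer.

def/use:
  B0: {p,s} / ∅
  B1: {q} / {s}
  B2: {p,q} / {p}
  B3: {c,q} / {q,s}
  B4: {c,g,p} / ∅
  B5: {f,q} / {p}
  B6: {f,g} / ∅

Liveness:
  live B0: ∅→{p,s}
  live B1: {s}→{q,s}
  live B2: {p}→{p}
  live B3: {q,s}→∅
  live B4: ∅→{p}
  live B5: {p}→{p}
  live B6: {p}→{p}

Conflict graph:
  c: {g,p,q,s}
  f: {p}
  g: {c,p}
  p: {c,f,g,q,s}
  q: {c,p,s}
  s: {c,p,q}

Registers:
  {c,p,q,s} pairwise interfere (4-clique) ⇒ χ ≥ 4
  4-colouring: r0={p}  r1={c,f}  r2={g,q}  r3={s}
  χ = 4

Answer: 4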